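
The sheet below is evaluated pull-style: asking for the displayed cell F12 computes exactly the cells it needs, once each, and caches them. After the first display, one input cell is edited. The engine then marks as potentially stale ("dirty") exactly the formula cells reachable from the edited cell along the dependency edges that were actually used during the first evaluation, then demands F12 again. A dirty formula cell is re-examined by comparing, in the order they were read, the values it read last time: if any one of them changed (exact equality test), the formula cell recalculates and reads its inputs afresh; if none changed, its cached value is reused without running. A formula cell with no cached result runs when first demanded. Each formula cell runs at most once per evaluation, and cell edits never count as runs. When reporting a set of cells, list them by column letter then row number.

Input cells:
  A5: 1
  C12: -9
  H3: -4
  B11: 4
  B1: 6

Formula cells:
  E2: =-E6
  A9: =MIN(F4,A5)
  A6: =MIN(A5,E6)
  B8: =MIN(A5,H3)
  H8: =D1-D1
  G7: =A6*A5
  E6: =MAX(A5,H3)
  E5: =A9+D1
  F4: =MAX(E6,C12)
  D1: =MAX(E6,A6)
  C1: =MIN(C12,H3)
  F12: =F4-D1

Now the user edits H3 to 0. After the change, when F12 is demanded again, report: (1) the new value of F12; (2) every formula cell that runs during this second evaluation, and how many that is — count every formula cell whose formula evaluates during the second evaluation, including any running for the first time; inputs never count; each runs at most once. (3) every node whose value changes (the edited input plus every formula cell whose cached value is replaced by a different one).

Demanding F12 again yields 0.
1 formula cells run: E6.
The nodes whose values change: H3.
Note the absorption at E6: it re-runs yet its value is the same, leaving the output's value untouched.

First demand of the output computes:
  E6 = MAX(1, -4) = 1
  A6 = MIN(1, 1) = 1
  D1 = MAX(1, 1) = 1
  F4 = MAX(1, -9) = 1
  F12 = 1 - 1 = 0

After the edit, cleaning proceeds:
  E6: a read changed (H3 -4->0) — executes, giving 1 — identical to its old value.
  A6: dirty, but its reads are unchanged (A5 unchanged, E6 unchanged); cached 1 stands.
  D1: dirty, but its reads are unchanged (E6 unchanged, A6 unchanged); cached 1 stands.
  F4: dirty, but its reads are unchanged (E6 unchanged, C12 unchanged); cached 1 stands.
  F12: dirty, but its reads are unchanged (F4 unchanged, D1 unchanged); cached 0 stands.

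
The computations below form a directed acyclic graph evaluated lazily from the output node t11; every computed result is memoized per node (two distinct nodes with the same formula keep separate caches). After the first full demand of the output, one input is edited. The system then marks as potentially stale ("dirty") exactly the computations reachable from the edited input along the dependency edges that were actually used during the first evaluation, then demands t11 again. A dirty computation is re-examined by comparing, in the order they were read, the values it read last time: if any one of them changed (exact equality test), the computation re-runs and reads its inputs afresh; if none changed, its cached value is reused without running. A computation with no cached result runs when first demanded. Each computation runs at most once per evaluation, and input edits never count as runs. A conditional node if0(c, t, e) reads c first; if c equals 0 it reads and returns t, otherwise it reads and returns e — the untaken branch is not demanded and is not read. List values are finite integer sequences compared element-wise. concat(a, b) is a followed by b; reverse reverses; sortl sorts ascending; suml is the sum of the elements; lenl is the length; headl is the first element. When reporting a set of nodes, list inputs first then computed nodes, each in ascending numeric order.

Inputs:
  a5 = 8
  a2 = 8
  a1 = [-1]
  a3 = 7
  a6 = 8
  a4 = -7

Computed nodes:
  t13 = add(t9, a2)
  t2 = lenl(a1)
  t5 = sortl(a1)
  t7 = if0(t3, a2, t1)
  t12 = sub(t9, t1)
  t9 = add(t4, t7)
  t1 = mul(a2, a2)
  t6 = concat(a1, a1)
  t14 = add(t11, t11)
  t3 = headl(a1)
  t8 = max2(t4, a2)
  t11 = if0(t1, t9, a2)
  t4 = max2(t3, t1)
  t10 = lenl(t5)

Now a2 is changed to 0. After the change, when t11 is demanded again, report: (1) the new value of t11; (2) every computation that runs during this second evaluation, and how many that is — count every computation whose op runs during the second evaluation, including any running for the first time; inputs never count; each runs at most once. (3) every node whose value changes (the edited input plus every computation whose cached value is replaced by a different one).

Demanding t11 again yields 0.
6 computations run: t1, t3, t4, t7, t9, t11.
The nodes whose values change: a2, t1, t11.
Note the branch switch — t3, t4, t7, t9 had no cache and run now for the first time.

First demand of the output computes:
  t1 = mul(8, 8) = 64
  t11 = if0(t1=64 -> else branch a2) = 8

After the edit, cleaning proceeds:
  t1: a read changed (a2 8->0; a2 8->0) — executes, giving 0.
  t3: had never run; runs now, result -1.
  t4: had never run; runs now, result 0.
  t7: had never run; runs now, result 0.
  t9: had never run; runs now, result 0.
  t11: a read changed (t1 64->0; a2 8->0) — executes, giving 0.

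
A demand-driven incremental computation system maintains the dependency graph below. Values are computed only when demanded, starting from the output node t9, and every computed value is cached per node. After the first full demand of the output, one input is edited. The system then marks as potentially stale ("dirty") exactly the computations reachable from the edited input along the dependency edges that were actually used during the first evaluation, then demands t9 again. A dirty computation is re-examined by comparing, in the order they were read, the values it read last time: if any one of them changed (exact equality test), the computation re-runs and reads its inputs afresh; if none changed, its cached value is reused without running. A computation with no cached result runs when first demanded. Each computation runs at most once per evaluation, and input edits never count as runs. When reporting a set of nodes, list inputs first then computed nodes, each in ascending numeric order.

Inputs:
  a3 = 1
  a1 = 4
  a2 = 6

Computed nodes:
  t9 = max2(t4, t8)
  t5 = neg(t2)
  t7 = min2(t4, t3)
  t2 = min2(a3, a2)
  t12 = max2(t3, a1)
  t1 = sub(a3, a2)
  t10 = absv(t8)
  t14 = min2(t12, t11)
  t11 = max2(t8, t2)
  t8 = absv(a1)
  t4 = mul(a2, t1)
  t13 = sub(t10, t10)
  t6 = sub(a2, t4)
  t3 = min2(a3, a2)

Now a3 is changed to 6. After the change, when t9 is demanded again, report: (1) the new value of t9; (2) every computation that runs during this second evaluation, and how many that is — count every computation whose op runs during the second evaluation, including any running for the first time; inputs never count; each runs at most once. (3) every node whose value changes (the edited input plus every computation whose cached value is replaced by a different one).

First evaluation (everything demanded from the output):
  t1 = sub(1, 6) = -5
  t4 = mul(6, -5) = -30
  t8 = absv(4) = 4
  t9 = max2(-30, 4) = 4

Propagation after the edit:
  t1: runs — a3 1->6; result 0.
  t4: runs — t1 -5->0; result 0.
  t9: runs — t4 -30->0; result 4 (same value as before).

New value of t9: 4.
Computations that run: t1, t4, t9 — 3 in total.
Values that change: a3, t1, t4.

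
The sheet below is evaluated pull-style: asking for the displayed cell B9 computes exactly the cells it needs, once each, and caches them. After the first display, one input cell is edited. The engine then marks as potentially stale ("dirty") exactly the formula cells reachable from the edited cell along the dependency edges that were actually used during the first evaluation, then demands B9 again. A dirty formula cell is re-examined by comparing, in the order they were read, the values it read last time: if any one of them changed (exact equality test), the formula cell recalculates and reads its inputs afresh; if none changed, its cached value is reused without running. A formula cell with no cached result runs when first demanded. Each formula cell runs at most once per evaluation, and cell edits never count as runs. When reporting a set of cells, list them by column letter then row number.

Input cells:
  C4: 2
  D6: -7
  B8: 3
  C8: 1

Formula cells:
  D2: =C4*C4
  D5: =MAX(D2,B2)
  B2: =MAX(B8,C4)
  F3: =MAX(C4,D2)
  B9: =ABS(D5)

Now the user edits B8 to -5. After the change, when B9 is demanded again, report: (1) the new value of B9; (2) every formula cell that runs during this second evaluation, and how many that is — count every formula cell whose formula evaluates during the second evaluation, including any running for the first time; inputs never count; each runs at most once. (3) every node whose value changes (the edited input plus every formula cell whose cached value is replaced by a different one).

Demanding B9 again yields 4.
2 formula cells run: B2, D5.
The nodes whose values change: B2, B8.
Note the absorption at D5: it re-runs yet its value is the same, leaving the output's value untouched.

First demand of the output computes:
  B2 = MAX(3, 2) = 3
  D2 = 2 * 2 = 4
  D5 = MAX(4, 3) = 4
  B9 = ABS(4) = 4

After the edit, cleaning proceeds:
  B2: a read changed (B8 3->-5) — executes, giving 2.
  D5: a read changed (B2 3->2) — executes, giving 4 — identical to its old value.
  B9: dirty, but its reads are unchanged (D5 unchanged); cached 4 stands.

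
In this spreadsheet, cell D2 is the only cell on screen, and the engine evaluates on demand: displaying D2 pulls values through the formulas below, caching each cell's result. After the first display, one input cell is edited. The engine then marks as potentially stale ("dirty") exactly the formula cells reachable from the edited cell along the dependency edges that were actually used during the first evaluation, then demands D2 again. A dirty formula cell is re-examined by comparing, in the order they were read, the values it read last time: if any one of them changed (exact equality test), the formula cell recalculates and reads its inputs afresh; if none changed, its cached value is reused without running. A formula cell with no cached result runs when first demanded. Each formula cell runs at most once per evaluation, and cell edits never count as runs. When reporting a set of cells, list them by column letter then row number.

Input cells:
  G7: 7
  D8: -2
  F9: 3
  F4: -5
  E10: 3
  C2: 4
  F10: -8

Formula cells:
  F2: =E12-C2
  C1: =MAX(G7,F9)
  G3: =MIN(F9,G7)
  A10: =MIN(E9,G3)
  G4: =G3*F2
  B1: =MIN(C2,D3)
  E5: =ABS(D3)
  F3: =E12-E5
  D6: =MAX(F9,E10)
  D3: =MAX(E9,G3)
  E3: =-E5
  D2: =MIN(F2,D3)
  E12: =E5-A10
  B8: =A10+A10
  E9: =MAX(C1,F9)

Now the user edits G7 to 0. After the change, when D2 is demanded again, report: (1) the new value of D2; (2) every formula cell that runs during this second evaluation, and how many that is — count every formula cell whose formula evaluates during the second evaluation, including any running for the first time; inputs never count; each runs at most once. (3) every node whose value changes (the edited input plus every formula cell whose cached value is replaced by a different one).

Initial pass — values computed on the first demand:
  C1 = MAX(7, 3) = 7
  E9 = MAX(7, 3) = 7
  G3 = MIN(3, 7) = 3
  A10 = MIN(7, 3) = 3
  D3 = MAX(7, 3) = 7
  E5 = ABS(7) = 7
  E12 = 7 - 3 = 4
  F2 = 4 - 4 = 0
  D2 = MIN(0, 7) = 0

Second demand — change propagation:
  C1: re-runs because G7 7->0; new result 3.
  E9: re-runs because C1 7->3; new result 3.
  G3: re-runs because G7 7->0; new result 0.
  A10: re-runs because E9 7->3; G3 3->0; new result 0.
  D3: re-runs because E9 7->3; G3 3->0; new result 3.
  E5: re-runs because D3 7->3; new result 3.
  E12: re-runs because E5 7->3; A10 3->0; new result 3.
  F2: re-runs because E12 4->3; new result -1.
  D2: re-runs because F2 0->-1; D3 7->3; new result -1.

D2 now evaluates to -1.
Run set: A10, C1, D2, D3, E5, E9, E12, F2, G3 (9 run).
Changed values: A10, C1, D2, D3, E5, E9, E12, F2, G3, G7.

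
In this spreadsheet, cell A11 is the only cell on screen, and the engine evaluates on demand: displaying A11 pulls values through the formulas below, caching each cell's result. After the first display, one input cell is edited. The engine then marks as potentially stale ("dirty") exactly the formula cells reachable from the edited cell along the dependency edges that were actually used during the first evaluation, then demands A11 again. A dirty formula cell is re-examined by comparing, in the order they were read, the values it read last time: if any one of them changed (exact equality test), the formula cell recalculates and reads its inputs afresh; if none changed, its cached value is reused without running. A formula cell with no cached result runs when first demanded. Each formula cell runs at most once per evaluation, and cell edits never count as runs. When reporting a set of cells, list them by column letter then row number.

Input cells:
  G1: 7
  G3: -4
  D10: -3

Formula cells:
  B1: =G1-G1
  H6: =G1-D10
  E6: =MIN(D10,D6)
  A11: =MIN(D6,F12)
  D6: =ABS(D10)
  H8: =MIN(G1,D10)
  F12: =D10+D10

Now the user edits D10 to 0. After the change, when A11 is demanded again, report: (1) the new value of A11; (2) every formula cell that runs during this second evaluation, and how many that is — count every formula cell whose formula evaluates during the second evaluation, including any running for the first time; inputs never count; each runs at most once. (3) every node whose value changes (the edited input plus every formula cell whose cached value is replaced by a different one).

Initial pass — values computed on the first demand:
  D6 = ABS(-3) = 3
  F12 = -3 + -3 = -6
  A11 = MIN(3, -6) = -6

Second demand — change propagation:
  D6: re-runs because D10 -3->0; new result 0.
  F12: re-runs because D10 -3->0; D10 -3->0; new result 0.
  A11: re-runs because D6 3->0; F12 -6->0; new result 0.

A11 now evaluates to 0.
Run set: A11, D6, F12 (3 run).
Changed values: A11, D6, D10, F12.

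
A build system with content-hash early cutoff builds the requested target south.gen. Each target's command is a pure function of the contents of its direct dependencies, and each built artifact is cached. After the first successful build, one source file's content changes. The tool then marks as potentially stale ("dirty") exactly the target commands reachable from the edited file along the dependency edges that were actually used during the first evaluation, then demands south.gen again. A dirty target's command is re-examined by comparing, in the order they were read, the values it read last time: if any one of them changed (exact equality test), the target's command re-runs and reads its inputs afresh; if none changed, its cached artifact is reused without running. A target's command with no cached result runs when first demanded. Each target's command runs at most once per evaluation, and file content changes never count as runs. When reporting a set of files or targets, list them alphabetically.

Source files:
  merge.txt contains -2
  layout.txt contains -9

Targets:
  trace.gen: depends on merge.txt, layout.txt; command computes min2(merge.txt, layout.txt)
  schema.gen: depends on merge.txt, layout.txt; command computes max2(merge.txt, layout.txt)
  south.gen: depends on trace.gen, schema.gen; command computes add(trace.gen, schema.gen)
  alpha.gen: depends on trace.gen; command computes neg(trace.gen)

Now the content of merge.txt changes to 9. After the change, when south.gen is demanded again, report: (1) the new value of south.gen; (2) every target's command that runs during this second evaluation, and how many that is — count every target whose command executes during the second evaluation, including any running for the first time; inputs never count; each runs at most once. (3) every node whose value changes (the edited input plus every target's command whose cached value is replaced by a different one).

New value of south.gen: 0.
Target commands that run: schema.gen, south.gen, trace.gen — 3 in total.
Values that change: merge.txt, schema.gen, south.gen.

First evaluation (everything demanded from the output):
  schema.gen = max2(-2, -9) = -2
  trace.gen = min2(-2, -9) = -9
  south.gen = add(-9, -2) = -11

Propagation after the edit:
  schema.gen: runs — merge.txt -2->9; result 9.
  trace.gen: runs — merge.txt -2->9; result -9 (same value as before).
  south.gen: runs — schema.gen -2->9; result 0.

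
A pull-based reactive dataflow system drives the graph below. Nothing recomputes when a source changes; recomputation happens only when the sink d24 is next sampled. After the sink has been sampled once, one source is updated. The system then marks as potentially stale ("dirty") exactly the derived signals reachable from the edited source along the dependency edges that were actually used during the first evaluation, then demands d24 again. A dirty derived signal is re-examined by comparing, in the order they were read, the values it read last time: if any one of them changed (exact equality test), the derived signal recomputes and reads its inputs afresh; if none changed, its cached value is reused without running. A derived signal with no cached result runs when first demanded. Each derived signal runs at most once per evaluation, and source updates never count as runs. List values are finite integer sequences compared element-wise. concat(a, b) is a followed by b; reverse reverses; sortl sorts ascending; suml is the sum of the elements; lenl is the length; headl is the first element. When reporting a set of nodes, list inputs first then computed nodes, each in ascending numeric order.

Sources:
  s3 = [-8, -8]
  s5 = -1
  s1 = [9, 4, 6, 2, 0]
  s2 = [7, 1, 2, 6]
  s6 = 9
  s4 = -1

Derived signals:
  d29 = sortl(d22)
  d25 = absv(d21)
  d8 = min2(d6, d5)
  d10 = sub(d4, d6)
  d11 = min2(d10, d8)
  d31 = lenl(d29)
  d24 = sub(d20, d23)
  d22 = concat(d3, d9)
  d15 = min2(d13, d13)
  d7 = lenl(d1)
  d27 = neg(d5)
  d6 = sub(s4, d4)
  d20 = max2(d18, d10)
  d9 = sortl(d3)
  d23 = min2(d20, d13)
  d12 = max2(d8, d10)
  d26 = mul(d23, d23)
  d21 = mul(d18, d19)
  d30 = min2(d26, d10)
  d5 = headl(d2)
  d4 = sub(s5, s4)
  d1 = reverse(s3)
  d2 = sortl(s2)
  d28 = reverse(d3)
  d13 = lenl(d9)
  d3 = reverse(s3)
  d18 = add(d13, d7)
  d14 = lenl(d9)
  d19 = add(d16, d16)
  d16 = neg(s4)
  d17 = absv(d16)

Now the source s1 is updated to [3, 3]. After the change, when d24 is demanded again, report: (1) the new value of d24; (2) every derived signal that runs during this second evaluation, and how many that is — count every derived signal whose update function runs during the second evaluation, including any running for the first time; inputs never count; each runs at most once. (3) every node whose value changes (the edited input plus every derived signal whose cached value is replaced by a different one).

First evaluation (everything demanded from the output):
  d1 = reverse([-8, -8]) = [-8, -8]
  d3 = reverse([-8, -8]) = [-8, -8]
  d4 = sub(-1, -1) = 0
  d6 = sub(-1, 0) = -1
  d7 = lenl([-8, -8]) = 2
  d9 = sortl([-8, -8]) = [-8, -8]
  d10 = sub(0, -1) = 1
  d13 = lenl([-8, -8]) = 2
  d18 = add(2, 2) = 4
  d20 = max2(4, 1) = 4
  d23 = min2(4, 2) = 2
  d24 = sub(4, 2) = 2

Propagation after the edit:
  s1 feeds no computation that the output demands — nothing is marked dirty and nothing runs.

Key observation: s1 is never demanded by the output, so the edit triggers no recomputation at all.

New value of d24: 2.
Derived signals that run: none — 0 in total.
Values that change: s1.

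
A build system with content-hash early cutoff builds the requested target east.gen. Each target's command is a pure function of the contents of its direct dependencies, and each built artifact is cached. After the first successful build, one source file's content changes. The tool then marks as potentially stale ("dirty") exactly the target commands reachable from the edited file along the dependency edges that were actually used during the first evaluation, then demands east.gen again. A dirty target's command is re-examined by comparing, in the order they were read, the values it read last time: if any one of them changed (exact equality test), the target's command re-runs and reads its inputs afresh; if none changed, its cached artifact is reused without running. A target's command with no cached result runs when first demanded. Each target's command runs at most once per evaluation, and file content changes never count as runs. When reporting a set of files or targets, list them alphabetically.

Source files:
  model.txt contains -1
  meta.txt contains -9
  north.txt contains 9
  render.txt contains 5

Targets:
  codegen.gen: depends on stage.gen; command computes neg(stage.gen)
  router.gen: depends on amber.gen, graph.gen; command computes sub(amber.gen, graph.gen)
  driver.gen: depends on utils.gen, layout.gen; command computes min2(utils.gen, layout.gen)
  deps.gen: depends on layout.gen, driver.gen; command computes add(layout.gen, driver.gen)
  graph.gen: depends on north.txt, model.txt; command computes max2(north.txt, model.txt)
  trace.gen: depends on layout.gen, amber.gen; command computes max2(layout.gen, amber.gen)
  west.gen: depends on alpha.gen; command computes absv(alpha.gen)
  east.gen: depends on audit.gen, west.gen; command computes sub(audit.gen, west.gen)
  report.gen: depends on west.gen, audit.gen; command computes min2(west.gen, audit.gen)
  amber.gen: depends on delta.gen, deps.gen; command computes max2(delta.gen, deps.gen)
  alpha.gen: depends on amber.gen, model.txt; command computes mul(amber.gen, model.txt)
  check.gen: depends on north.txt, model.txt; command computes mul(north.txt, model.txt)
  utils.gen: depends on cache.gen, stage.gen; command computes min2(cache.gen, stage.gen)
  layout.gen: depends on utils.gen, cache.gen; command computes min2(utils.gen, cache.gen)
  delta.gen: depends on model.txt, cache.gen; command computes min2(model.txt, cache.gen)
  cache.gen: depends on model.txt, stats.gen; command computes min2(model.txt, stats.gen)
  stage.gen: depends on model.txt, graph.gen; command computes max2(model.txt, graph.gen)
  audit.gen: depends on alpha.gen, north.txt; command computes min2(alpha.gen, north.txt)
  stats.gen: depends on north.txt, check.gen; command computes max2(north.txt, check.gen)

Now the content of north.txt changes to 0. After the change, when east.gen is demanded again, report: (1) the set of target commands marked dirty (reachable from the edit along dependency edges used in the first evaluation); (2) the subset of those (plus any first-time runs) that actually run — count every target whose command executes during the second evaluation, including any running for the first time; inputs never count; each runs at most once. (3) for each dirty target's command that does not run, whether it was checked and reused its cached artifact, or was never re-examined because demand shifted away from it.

Marked dirty: alpha.gen, amber.gen, audit.gen, cache.gen, check.gen, delta.gen, deps.gen, driver.gen, east.gen, graph.gen, layout.gen, stage.gen, stats.gen, utils.gen, west.gen.
Target commands that run: audit.gen, cache.gen, check.gen, east.gen, graph.gen, stage.gen, stats.gen, utils.gen — 8 in total.
Checked but reused from cache: alpha.gen, amber.gen, delta.gen, deps.gen, driver.gen, layout.gen, west.gen.
Key observation: the cutoff stops propagation at layout.gen — its inputs' values are unchanged, so it reuses its cache.

First evaluation (everything demanded from the output):
  check.gen = mul(9, -1) = -9
  graph.gen = max2(9, -1) = 9
  stage.gen = max2(-1, 9) = 9
  stats.gen = max2(9, -9) = 9
  cache.gen = min2(-1, 9) = -1
  delta.gen = min2(-1, -1) = -1
  utils.gen = min2(-1, 9) = -1
  layout.gen = min2(-1, -1) = -1
  driver.gen = min2(-1, -1) = -1
  deps.gen = add(-1, -1) = -2
  amber.gen = max2(-1, -2) = -1
  alpha.gen = mul(-1, -1) = 1
  audit.gen = min2(1, 9) = 1
  west.gen = absv(1) = 1
  east.gen = sub(1, 1) = 0

Propagation after the edit:
  check.gen: runs — north.txt 9->0; result 0.
  graph.gen: runs — north.txt 9->0; result 0.
  stage.gen: runs — graph.gen 9->0; result 0.
  stats.gen: runs — north.txt 9->0; check.gen -9->0; result 0.
  cache.gen: runs — stats.gen 9->0; result -1 (same value as before).
  delta.gen: checked — values it read are unchanged (model.txt unchanged, cache.gen unchanged); reused cached -1 without running.
  utils.gen: runs — stage.gen 9->0; result -1 (same value as before).
  layout.gen: checked — values it read are unchanged (utils.gen unchanged, cache.gen unchanged); reused cached -1 without running.
  driver.gen: checked — values it read are unchanged (utils.gen unchanged, layout.gen unchanged); reused cached -1 without running.
  deps.gen: checked — values it read are unchanged (layout.gen unchanged, driver.gen unchanged); reused cached -2 without running.
  amber.gen: checked — values it read are unchanged (delta.gen unchanged, deps.gen unchanged); reused cached -1 without running.
  alpha.gen: checked — values it read are unchanged (amber.gen unchanged, model.txt unchanged); reused cached 1 without running.
  audit.gen: runs — north.txt 9->0; result 0.
  west.gen: checked — values it read are unchanged (alpha.gen unchanged); reused cached 1 without running.
  east.gen: runs — audit.gen 1->0; result -1.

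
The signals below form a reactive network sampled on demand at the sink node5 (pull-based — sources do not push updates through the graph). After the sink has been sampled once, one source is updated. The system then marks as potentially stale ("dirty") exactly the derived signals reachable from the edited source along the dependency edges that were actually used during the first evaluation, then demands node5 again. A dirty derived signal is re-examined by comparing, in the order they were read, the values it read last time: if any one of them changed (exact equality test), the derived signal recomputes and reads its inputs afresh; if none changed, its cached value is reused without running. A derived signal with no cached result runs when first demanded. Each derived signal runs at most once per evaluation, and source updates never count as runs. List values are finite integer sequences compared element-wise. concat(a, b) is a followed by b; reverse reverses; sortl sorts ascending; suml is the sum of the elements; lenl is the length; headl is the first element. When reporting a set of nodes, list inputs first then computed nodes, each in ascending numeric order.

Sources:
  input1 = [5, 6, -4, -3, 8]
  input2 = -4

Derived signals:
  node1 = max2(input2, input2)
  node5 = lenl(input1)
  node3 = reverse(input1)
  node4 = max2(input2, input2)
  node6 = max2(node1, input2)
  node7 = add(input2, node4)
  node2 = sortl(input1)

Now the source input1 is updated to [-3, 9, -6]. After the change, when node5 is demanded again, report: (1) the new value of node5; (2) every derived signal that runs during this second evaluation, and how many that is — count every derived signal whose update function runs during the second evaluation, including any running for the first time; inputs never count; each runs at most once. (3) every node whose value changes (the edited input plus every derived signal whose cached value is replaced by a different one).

Initial pass — values computed on the first demand:
  node5 = lenl([5, 6, -4, -3, 8]) = 5

Second demand — change propagation:
  node5: re-runs because input1 [5, 6, -4, -3, 8]->[-3, 9, -6]; new result 3.

node5 now evaluates to 3.
Run set: node5 (1 run).
Changed values: input1, node5.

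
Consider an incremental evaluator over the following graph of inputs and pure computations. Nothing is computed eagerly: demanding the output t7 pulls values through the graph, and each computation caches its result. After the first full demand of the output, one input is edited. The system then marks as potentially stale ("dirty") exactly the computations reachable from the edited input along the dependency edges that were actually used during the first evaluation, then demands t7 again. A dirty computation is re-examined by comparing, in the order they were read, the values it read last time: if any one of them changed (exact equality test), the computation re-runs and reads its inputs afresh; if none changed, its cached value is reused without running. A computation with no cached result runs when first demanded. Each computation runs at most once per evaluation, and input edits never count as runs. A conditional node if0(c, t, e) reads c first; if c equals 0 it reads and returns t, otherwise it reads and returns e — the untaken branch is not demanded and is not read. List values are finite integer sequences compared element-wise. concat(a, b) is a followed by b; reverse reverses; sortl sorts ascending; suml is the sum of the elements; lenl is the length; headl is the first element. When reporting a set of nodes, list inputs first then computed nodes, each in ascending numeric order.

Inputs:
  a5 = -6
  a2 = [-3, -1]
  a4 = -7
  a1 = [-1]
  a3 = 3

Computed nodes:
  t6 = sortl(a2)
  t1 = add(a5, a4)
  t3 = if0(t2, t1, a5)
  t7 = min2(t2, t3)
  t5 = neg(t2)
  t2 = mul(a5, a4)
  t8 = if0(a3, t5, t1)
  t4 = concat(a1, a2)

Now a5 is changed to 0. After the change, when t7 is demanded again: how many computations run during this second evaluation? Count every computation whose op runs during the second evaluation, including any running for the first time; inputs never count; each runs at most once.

Run set: t1, t2, t3, t7 (4 run).
The important point: the flipped condition pulls in fresh nodes; t1 runs for the first time.

Initial pass — values computed on the first demand:
  t2 = mul(-6, -7) = 42
  t3 = if0(t2=42 -> else branch a5) = -6
  t7 = min2(42, -6) = -6

Second demand — change propagation:
  t1: newly demanded (no cache) — executes and yields -7.
  t2: re-runs because a5 -6->0; new result 0.
  t3: re-runs because t2 42->0; a5 -6->0; new result -7.
  t7: re-runs because t2 42->0; t3 -6->-7; new result -7.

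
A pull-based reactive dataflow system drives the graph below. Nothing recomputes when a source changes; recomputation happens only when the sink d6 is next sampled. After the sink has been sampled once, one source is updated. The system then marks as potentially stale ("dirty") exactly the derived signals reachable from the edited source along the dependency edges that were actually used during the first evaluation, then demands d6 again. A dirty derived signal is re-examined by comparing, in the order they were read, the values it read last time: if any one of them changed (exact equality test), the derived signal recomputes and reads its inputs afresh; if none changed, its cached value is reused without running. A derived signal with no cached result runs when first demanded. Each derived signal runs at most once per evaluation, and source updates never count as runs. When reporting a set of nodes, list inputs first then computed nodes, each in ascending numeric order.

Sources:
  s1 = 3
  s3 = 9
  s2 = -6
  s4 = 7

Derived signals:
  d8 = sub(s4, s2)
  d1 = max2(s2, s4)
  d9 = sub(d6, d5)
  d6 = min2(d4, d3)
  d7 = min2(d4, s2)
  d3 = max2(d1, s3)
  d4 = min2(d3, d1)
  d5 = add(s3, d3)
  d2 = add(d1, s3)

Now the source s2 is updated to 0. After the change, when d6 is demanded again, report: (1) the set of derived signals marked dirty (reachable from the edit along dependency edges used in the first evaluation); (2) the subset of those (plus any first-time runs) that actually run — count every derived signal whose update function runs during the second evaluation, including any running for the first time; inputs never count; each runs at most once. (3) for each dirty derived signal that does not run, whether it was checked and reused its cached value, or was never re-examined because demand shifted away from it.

Marked dirty: d1, d3, d4, d6.
Derived signals that run: d1 — 1 in total.
Checked but reused from cache: d3, d4, d6.
Key observation: the change is absorbed at d1 — it re-runs but produces the same value, and the output's value is unchanged.

First evaluation (everything demanded from the output):
  d1 = max2(-6, 7) = 7
  d3 = max2(7, 9) = 9
  d4 = min2(9, 7) = 7
  d6 = min2(7, 9) = 7

Propagation after the edit:
  d1: runs — s2 -6->0; result 7 (same value as before).
  d3: checked — values it read are unchanged (d1 unchanged, s3 unchanged); reused cached 9 without running.
  d4: checked — values it read are unchanged (d3 unchanged, d1 unchanged); reused cached 7 without running.
  d6: checked — values it read are unchanged (d4 unchanged, d3 unchanged); reused cached 7 without running.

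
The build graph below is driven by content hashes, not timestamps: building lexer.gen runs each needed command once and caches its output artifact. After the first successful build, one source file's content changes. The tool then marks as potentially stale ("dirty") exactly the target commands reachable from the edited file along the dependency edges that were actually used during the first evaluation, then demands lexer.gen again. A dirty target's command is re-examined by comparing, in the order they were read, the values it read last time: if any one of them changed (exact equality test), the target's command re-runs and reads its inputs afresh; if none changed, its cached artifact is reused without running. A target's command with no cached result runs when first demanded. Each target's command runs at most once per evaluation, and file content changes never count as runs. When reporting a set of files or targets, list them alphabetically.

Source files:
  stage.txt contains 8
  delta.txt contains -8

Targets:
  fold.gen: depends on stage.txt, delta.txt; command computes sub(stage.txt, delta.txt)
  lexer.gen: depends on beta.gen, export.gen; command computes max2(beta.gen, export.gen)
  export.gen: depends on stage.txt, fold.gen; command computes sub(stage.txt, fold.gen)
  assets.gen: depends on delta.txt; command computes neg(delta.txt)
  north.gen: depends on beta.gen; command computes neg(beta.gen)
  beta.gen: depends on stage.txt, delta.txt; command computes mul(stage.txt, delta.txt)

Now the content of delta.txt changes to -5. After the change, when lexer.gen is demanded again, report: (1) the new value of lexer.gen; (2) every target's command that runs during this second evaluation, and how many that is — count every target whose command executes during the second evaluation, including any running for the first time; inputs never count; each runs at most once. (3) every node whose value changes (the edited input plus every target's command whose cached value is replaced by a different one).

Initial pass — values computed on the first demand:
  beta.gen = mul(8, -8) = -64
  fold.gen = sub(8, -8) = 16
  export.gen = sub(8, 16) = -8
  lexer.gen = max2(-64, -8) = -8

Second demand — change propagation:
  beta.gen: re-runs because delta.txt -8->-5; new result -40.
  fold.gen: re-runs because delta.txt -8->-5; new result 13.
  export.gen: re-runs because fold.gen 16->13; new result -5.
  lexer.gen: re-runs because beta.gen -64->-40; export.gen -8->-5; new result -5.

lexer.gen now evaluates to -5.
Run set: beta.gen, export.gen, fold.gen, lexer.gen (4 run).
Changed values: beta.gen, delta.txt, export.gen, fold.gen, lexer.gen.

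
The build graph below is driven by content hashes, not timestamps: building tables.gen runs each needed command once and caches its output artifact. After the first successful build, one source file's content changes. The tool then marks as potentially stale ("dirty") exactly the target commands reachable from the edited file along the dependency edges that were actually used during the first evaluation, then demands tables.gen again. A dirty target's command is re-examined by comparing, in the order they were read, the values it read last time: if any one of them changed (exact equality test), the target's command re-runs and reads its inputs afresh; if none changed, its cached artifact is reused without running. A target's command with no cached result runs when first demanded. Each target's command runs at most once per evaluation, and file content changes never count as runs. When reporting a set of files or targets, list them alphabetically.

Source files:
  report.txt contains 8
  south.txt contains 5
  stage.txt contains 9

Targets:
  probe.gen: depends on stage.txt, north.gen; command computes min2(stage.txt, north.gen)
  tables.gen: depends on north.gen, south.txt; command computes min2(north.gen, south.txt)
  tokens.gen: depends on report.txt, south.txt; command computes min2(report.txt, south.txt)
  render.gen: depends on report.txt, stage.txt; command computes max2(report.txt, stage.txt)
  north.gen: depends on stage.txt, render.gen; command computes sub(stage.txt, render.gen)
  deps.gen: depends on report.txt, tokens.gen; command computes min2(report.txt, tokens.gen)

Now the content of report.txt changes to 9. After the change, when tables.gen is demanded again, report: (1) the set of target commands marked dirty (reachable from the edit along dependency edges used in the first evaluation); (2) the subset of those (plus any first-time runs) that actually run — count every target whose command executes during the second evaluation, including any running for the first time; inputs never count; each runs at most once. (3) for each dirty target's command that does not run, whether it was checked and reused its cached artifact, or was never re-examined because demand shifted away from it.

Initial pass — values computed on the first demand:
  render.gen = max2(8, 9) = 9
  north.gen = sub(9, 9) = 0
  tables.gen = min2(0, 5) = 0

Second demand — change propagation:
  render.gen: re-runs because report.txt 8->9; new result 9 (unchanged).
  north.gen: re-examined; everything it read last time is the same (stage.txt unchanged, render.gen unchanged) — cache 0 kept, no run.
  tables.gen: re-examined; everything it read last time is the same (north.gen unchanged, south.txt unchanged) — cache 0 kept, no run.

The important point: render.gen recomputes to an identical value, and the output ends up unchanged.

Dirty set: north.gen, render.gen, tables.gen.
Run set: render.gen (1 run).
Re-examined without running (cache reused): north.gen, tables.gen.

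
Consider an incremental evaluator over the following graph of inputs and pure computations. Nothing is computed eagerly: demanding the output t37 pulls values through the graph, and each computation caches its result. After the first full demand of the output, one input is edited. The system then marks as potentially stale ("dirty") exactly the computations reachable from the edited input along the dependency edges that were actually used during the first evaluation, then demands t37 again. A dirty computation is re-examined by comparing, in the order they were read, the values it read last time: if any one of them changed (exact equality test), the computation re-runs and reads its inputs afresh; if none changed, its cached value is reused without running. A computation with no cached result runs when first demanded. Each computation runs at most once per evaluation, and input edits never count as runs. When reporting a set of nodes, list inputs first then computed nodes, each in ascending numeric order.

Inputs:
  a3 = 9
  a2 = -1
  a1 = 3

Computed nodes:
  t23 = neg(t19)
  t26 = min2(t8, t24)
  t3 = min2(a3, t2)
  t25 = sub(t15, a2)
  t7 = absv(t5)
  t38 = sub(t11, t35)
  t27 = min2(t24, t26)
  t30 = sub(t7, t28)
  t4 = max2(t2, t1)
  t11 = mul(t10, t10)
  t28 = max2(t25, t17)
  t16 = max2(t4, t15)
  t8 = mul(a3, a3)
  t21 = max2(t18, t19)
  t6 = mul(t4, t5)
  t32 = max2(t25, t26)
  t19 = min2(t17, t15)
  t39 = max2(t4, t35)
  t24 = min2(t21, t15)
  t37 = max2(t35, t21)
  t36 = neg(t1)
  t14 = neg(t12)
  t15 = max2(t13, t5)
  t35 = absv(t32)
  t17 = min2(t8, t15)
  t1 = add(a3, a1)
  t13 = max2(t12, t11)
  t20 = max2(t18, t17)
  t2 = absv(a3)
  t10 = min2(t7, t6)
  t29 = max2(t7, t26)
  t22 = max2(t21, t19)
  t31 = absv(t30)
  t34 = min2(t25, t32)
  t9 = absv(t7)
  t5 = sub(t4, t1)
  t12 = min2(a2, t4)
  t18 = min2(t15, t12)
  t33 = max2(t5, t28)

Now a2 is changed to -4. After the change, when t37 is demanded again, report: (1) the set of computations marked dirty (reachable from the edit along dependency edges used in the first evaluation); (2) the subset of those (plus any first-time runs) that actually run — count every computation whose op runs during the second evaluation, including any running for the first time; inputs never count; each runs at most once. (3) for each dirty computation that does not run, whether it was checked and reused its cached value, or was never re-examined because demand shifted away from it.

Initial pass — values computed on the first demand:
  t1 = add(9, 3) = 12
  t2 = absv(9) = 9
  t4 = max2(9, 12) = 12
  t5 = sub(12, 12) = 0
  t6 = mul(12, 0) = 0
  t7 = absv(0) = 0
  t8 = mul(9, 9) = 81
  t10 = min2(0, 0) = 0
  t11 = mul(0, 0) = 0
  t12 = min2(-1, 12) = -1
  t13 = max2(-1, 0) = 0
  t15 = max2(0, 0) = 0
  t17 = min2(81, 0) = 0
  t18 = min2(0, -1) = -1
  t19 = min2(0, 0) = 0
  t21 = max2(-1, 0) = 0
  t24 = min2(0, 0) = 0
  t25 = sub(0, -1) = 1
  t26 = min2(81, 0) = 0
  t32 = max2(1, 0) = 1
  t35 = absv(1) = 1
  t37 = max2(1, 0) = 1

Second demand — change propagation:
  t12: re-runs because a2 -1->-4; new result -4.
  t13: re-runs because t12 -1->-4; new result 0 (unchanged).
  t15: re-examined; everything it read last time is the same (t13 unchanged, t5 unchanged) — cache 0 kept, no run.
  t17: re-examined; everything it read last time is the same (t8 unchanged, t15 unchanged) — cache 0 kept, no run.
  t18: re-runs because t12 -1->-4; new result -4.
  t19: re-examined; everything it read last time is the same (t17 unchanged, t15 unchanged) — cache 0 kept, no run.
  t21: re-runs because t18 -1->-4; new result 0 (unchanged).
  t24: re-examined; everything it read last time is the same (t21 unchanged, t15 unchanged) — cache 0 kept, no run.
  t25: re-runs because a2 -1->-4; new result 4.
  t26: re-examined; everything it read last time is the same (t8 unchanged, t24 unchanged) — cache 0 kept, no run.
  t32: re-runs because t25 1->4; new result 4.
  t35: re-runs because t32 1->4; new result 4.
  t37: re-runs because t35 1->4; new result 4.

The important point: at t15 every value read last time is unchanged, so the dirty flag clears without a run.

Dirty set: t12, t13, t15, t17, t18, t19, t21, t24, t25, t26, t32, t35, t37.
Run set: t12, t13, t18, t21, t25, t32, t35, t37 (8 run).
Re-examined without running (cache reused): t15, t17, t19, t24, t26.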